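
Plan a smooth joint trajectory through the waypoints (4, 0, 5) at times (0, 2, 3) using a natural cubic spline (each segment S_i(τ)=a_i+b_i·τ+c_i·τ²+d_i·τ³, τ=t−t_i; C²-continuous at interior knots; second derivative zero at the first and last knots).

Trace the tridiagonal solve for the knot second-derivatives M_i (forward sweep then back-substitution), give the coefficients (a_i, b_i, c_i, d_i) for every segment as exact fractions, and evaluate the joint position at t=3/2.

  seg 0: a=4 b=-13/3 c=0 d=7/12
  seg 1: a=0 b=8/3 c=7/2 d=-7/6
S(3/2) = -17/32

Δ: Δ0=-2, Δ1=5
row 1: diag=6, rhs=42; c'=1/6, d'=7
back: M1=7
M: M0=0, M1=7, M2=0
seg 0: a=4, c=M0/2=0, d=(M1−M0)/(6·2)=7/12, b=Δ0−h0·(2M0+M1)/6=-13/3
seg 1: a=0, c=M1/2=7/2, d=(M2−M1)/(6·1)=-7/6, b=Δ1−h1·(2M1+M2)/6=8/3
t_q=3/2 → seg 0, τ=3/2; S=4+-13/3·τ+0·τ²+7/12·τ³=-17/32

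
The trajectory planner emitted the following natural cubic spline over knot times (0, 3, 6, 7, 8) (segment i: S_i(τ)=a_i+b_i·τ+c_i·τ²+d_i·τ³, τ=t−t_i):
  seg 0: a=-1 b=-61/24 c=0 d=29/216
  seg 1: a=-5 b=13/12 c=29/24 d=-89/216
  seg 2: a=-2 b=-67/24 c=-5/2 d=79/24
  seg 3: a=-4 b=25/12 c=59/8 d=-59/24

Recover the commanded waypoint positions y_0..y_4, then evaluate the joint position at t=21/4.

y_0=-1 y_1=-5 y_2=-2 y_3=-4 y_4=3
S(21/4) = -583/512

y_0 = S_0(0) = a_0 = -1
y_1 = S_1(0) = a_1 = -5
y_2 = S_2(0) = a_2 = -2
y_3 = S_3(0) = a_3 = -4
y_4 = S_3(1) = 3
t_q=21/4 is in segment 1 (τ=9/4); S_1(τ)=-583/512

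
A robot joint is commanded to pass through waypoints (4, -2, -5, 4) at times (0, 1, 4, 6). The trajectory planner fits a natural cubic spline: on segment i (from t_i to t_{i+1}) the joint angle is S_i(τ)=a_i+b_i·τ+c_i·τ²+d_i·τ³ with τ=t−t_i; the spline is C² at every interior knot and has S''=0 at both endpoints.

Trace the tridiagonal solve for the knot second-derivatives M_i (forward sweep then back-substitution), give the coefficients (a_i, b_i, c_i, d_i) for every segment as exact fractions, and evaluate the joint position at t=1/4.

Δ: Δ0=-6, Δ1=-1, Δ2=9/2
row 1: diag=8, rhs=30; c'=3/8, d'=15/4
row 2: denom=10−3·3/8=71/8; d'=(33−3·15/4)/(71/8)=174/71
back: M2=174/71
back: M1=15/4−3/8·174/71=201/71
M: M0=0, M1=201/71, M2=174/71, M3=0
seg 0: a=4, c=M0/2=0, d=(M1−M0)/(6·1)=67/142, b=Δ0−h0·(2M0+M1)/6=-919/142
seg 1: a=-2, c=M1/2=201/142, d=(M2−M1)/(6·3)=-3/142, b=Δ1−h1·(2M1+M2)/6=-359/71
seg 2: a=-5, c=M2/2=87/71, d=(M3−M2)/(6·2)=-29/142, b=Δ2−h2·(2M2+M3)/6=407/142
t_q=1/4 → seg 0, τ=1/4; S=4+-919/142·τ+0·τ²+67/142·τ³=21715/9088

  seg 0: a=4 b=-919/142 c=0 d=67/142
  seg 1: a=-2 b=-359/71 c=201/142 d=-3/142
  seg 2: a=-5 b=407/142 c=87/71 d=-29/142
S(1/4) = 21715/9088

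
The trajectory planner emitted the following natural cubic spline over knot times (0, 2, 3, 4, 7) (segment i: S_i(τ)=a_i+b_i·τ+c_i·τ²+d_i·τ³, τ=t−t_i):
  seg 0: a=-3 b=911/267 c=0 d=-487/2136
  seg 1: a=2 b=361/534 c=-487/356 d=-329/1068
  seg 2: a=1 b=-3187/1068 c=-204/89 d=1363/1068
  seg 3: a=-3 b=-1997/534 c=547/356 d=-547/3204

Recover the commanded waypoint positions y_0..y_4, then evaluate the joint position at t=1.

y_0 = S_0(0) = a_0 = -3
y_1 = S_1(0) = a_1 = 2
y_2 = S_2(0) = a_2 = 1
y_3 = S_3(0) = a_3 = -3
y_4 = S_3(3) = -5
t_q=1 is in segment 0 (τ=1); S_0(τ)=131/712

y_0=-3 y_1=2 y_2=1 y_3=-3 y_4=-5
S(1) = 131/712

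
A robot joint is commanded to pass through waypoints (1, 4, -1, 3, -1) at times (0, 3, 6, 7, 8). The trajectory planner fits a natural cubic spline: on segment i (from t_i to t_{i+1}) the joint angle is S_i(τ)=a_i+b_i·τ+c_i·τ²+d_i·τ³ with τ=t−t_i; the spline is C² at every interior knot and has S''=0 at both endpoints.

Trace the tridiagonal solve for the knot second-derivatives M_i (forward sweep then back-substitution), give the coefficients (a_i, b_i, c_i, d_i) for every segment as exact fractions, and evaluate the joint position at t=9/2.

Δ: Δ0=1, Δ1=-5/3, Δ2=4, Δ3=-4
row 1: diag=12, rhs=-16; c'=1/4, d'=-4/3
row 2: denom=8−3·1/4=29/4; d'=(34−3·-4/3)/(29/4)=152/29
row 3: denom=4−1·4/29=112/29; d'=(-48−1·152/29)/(112/29)=-193/14
back: M3=-193/14
back: M2=152/29−4/29·-193/14=50/7
back: M1=-4/3−1/4·50/7=-131/42
M: M0=0, M1=-131/42, M2=50/7, M3=-193/14, M4=0
seg 0: a=1, c=M0/2=0, d=(M1−M0)/(6·3)=-131/756, b=Δ0−h0·(2M0+M1)/6=215/84
seg 1: a=4, c=M1/2=-131/84, d=(M2−M1)/(6·3)=431/756, b=Δ1−h1·(2M1+M2)/6=-89/42
seg 2: a=-1, c=M2/2=25/7, d=(M3−M2)/(6·1)=-293/84, b=Δ2−h2·(2M2+M3)/6=47/12
seg 3: a=3, c=M3/2=-193/28, d=(M4−M3)/(6·1)=193/84, b=Δ3−h3·(2M3+M4)/6=25/42
t_q=9/2 → seg 1, τ=3/2; S=4+-89/42·τ+-131/84·τ²+431/756·τ³=-171/224

  seg 0: a=1 b=215/84 c=0 d=-131/756
  seg 1: a=4 b=-89/42 c=-131/84 d=431/756
  seg 2: a=-1 b=47/12 c=25/7 d=-293/84
  seg 3: a=3 b=25/42 c=-193/28 d=193/84
S(9/2) = -171/224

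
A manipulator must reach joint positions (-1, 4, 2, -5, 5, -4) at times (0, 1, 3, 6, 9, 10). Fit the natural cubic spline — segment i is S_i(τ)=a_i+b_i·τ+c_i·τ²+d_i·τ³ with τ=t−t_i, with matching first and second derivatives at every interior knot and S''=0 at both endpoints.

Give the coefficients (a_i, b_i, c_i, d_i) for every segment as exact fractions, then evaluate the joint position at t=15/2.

Δ: Δ0=5, Δ1=-1, Δ2=-7/3, Δ3=10/3, Δ4=-9
row 1: diag=6, rhs=-36; c'=1/3, d'=-6
row 2: denom=10−2·1/3=28/3; d'=(-8−2·-6)/(28/3)=3/7
row 3: denom=12−3·9/28=309/28; d'=(34−3·3/7)/(309/28)=916/309
row 4: denom=8−3·28/103=740/103; d'=(-74−3·916/309)/(740/103)=-4269/370
back: M4=-4269/370
back: M3=916/309−28/103·-4269/370=3386/555
back: M2=3/7−9/28·3386/555=-567/370
back: M1=-6−1/3·-567/370=-2031/370
M: M0=0, M1=-2031/370, M2=-567/370, M3=3386/555, M4=-4269/370, M5=0
seg 0: a=-1, c=M0/2=0, d=(M1−M0)/(6·1)=-677/740, b=Δ0−h0·(2M0+M1)/6=4377/740
seg 1: a=4, c=M1/2=-2031/740, d=(M2−M1)/(6·2)=61/185, b=Δ1−h1·(2M1+M2)/6=1173/370
seg 2: a=2, c=M2/2=-567/740, d=(M3−M2)/(6·3)=229/540, b=Δ2−h2·(2M2+M3)/6=-285/74
seg 3: a=-5, c=M3/2=1693/555, d=(M4−M3)/(6·3)=-19579/19980, b=Δ3−h3·(2M3+M4)/6=2221/740
seg 4: a=5, c=M4/2=-4269/740, d=(M5−M4)/(6·1)=1423/740, b=Δ4−h4·(2M4+M5)/6=-1907/370
t_q=15/2 → seg 3, τ=3/2; S=-5+2221/740·τ+1693/555·τ²+-19579/19980·τ³=3621/1184

  seg 0: a=-1 b=4377/740 c=0 d=-677/740
  seg 1: a=4 b=1173/370 c=-2031/740 d=61/185
  seg 2: a=2 b=-285/74 c=-567/740 d=229/540
  seg 3: a=-5 b=2221/740 c=1693/555 d=-19579/19980
  seg 4: a=5 b=-1907/370 c=-4269/740 d=1423/740
S(15/2) = 3621/1184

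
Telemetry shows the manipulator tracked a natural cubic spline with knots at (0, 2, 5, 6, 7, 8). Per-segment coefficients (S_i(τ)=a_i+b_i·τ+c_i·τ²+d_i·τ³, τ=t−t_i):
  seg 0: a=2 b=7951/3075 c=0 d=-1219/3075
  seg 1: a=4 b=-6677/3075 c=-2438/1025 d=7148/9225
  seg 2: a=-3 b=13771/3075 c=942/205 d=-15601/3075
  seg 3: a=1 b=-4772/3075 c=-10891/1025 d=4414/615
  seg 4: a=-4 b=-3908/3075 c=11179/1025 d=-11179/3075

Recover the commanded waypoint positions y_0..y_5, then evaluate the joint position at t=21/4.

y_0=2 y_1=4 y_2=-3 y_3=1 y_4=-4 y_5=2
S(21/4) = -21943/13120

y_0 = S_0(0) = a_0 = 2
y_1 = S_1(0) = a_1 = 4
y_2 = S_2(0) = a_2 = -3
y_3 = S_3(0) = a_3 = 1
y_4 = S_4(0) = a_4 = -4
y_5 = S_4(1) = 2
t_q=21/4 is in segment 2 (τ=1/4); S_2(τ)=-21943/13120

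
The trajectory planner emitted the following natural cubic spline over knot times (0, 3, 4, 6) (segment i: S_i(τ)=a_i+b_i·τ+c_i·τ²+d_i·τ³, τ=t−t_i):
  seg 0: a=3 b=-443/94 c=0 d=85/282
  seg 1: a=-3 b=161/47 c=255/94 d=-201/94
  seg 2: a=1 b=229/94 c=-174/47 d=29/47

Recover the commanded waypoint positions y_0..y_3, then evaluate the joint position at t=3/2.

y_0=3 y_1=-3 y_2=1 y_3=-4
S(3/2) = -2295/752

y_0 = S_0(0) = a_0 = 3
y_1 = S_1(0) = a_1 = -3
y_2 = S_2(0) = a_2 = 1
y_3 = S_2(2) = -4
t_q=3/2 is in segment 0 (τ=3/2); S_0(τ)=-2295/752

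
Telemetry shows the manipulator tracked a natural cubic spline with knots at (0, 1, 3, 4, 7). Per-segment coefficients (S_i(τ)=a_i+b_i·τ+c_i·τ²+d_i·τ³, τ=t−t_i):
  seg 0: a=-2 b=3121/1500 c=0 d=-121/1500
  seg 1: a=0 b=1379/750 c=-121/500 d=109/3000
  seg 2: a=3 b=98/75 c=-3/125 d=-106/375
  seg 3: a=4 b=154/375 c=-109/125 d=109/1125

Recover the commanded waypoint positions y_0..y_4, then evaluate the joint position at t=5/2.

y_0=-2 y_1=0 y_2=3 y_3=4 y_4=0
S(5/2) = 18689/8000

y_0 = S_0(0) = a_0 = -2
y_1 = S_1(0) = a_1 = 0
y_2 = S_2(0) = a_2 = 3
y_3 = S_3(0) = a_3 = 4
y_4 = S_3(3) = 0
t_q=5/2 is in segment 1 (τ=3/2); S_1(τ)=18689/8000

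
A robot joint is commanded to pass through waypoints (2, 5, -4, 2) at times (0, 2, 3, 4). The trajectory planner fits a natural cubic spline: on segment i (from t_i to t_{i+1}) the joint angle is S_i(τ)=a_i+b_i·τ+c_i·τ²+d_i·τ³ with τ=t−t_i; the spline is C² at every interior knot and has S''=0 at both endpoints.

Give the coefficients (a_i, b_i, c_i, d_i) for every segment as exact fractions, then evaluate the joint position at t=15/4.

Δ: Δ0=3/2, Δ1=-9, Δ2=6
row 1: diag=6, rhs=-63; c'=1/6, d'=-21/2
row 2: denom=4−1·1/6=23/6; d'=(90−1·-21/2)/(23/6)=603/23
back: M2=603/23
back: M1=-21/2−1/6·603/23=-342/23
M: M0=0, M1=-342/23, M2=603/23, M3=0
seg 0: a=2, c=M0/2=0, d=(M1−M0)/(6·2)=-57/46, b=Δ0−h0·(2M0+M1)/6=297/46
seg 1: a=5, c=M1/2=-171/23, d=(M2−M1)/(6·1)=315/46, b=Δ1−h1·(2M1+M2)/6=-387/46
seg 2: a=-4, c=M2/2=603/46, d=(M3−M2)/(6·1)=-201/46, b=Δ2−h2·(2M2+M3)/6=-63/23
t_q=15/4 → seg 2, τ=3/4; S=-4+-63/23·τ+603/46·τ²+-201/46·τ³=-1543/2944

  seg 0: a=2 b=297/46 c=0 d=-57/46
  seg 1: a=5 b=-387/46 c=-171/23 d=315/46
  seg 2: a=-4 b=-63/23 c=603/46 d=-201/46
S(15/4) = -1543/2944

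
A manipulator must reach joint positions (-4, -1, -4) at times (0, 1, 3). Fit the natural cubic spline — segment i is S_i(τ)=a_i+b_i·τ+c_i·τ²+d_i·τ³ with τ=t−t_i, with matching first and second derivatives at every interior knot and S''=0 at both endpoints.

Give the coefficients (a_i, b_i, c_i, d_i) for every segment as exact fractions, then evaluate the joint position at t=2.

Δ: Δ0=3, Δ1=-3/2
row 1: diag=6, rhs=-27; c'=1/3, d'=-9/2
back: M1=-9/2
M: M0=0, M1=-9/2, M2=0
seg 0: a=-4, c=M0/2=0, d=(M1−M0)/(6·1)=-3/4, b=Δ0−h0·(2M0+M1)/6=15/4
seg 1: a=-1, c=M1/2=-9/4, d=(M2−M1)/(6·2)=3/8, b=Δ1−h1·(2M1+M2)/6=3/2
t_q=2 → seg 1, τ=1; S=-1+3/2·τ+-9/4·τ²+3/8·τ³=-11/8

  seg 0: a=-4 b=15/4 c=0 d=-3/4
  seg 1: a=-1 b=3/2 c=-9/4 d=3/8
S(2) = -11/8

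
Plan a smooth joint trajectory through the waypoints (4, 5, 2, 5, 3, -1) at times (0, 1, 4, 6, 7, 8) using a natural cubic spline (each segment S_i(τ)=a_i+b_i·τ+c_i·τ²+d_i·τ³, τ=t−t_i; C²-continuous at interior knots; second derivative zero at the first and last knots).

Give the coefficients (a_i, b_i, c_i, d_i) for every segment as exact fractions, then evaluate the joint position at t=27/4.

  seg 0: a=4 b=871/602 c=0 d=-269/602
  seg 1: a=5 b=32/301 c=-807/602 d=195/602
  seg 2: a=2 b=487/602 c=474/301 d=-185/301
  seg 3: a=5 b=-23/86 c=-636/301 d=229/602
  seg 4: a=3 b=-1009/301 c=-585/602 d=195/602
S(27/4) = 145303/38528

Δ: Δ0=1, Δ1=-1, Δ2=3/2, Δ3=-2, Δ4=-4
row 1: diag=8, rhs=-12; c'=3/8, d'=-3/2
row 2: denom=10−3·3/8=71/8; d'=(15−3·-3/2)/(71/8)=156/71
row 3: denom=6−2·16/71=394/71; d'=(-21−2·156/71)/(394/71)=-1803/394
row 4: denom=4−1·71/394=1505/394; d'=(-12−1·-1803/394)/(1505/394)=-585/301
back: M4=-585/301
back: M3=-1803/394−71/394·-585/301=-1272/301
back: M2=156/71−16/71·-1272/301=948/301
back: M1=-3/2−3/8·948/301=-807/301
M: M0=0, M1=-807/301, M2=948/301, M3=-1272/301, M4=-585/301, M5=0
seg 0: a=4, c=M0/2=0, d=(M1−M0)/(6·1)=-269/602, b=Δ0−h0·(2M0+M1)/6=871/602
seg 1: a=5, c=M1/2=-807/602, d=(M2−M1)/(6·3)=195/602, b=Δ1−h1·(2M1+M2)/6=32/301
seg 2: a=2, c=M2/2=474/301, d=(M3−M2)/(6·2)=-185/301, b=Δ2−h2·(2M2+M3)/6=487/602
seg 3: a=5, c=M3/2=-636/301, d=(M4−M3)/(6·1)=229/602, b=Δ3−h3·(2M3+M4)/6=-23/86
seg 4: a=3, c=M4/2=-585/602, d=(M5−M4)/(6·1)=195/602, b=Δ4−h4·(2M4+M5)/6=-1009/301
t_q=27/4 → seg 3, τ=3/4; S=5+-23/86·τ+-636/301·τ²+229/602·τ³=145303/38528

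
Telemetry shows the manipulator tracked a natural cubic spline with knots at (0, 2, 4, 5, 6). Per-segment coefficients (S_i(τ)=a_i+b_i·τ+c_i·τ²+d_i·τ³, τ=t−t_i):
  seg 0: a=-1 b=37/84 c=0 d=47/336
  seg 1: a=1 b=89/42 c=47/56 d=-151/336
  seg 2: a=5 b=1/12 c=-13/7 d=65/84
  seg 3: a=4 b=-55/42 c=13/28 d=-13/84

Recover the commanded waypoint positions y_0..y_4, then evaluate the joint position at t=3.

y_0 = S_0(0) = a_0 = -1
y_1 = S_1(0) = a_1 = 1
y_2 = S_2(0) = a_2 = 5
y_3 = S_3(0) = a_3 = 4
y_4 = S_3(1) = 3
t_q=3 is in segment 1 (τ=1); S_1(τ)=393/112

y_0=-1 y_1=1 y_2=5 y_3=4 y_4=3
S(3) = 393/112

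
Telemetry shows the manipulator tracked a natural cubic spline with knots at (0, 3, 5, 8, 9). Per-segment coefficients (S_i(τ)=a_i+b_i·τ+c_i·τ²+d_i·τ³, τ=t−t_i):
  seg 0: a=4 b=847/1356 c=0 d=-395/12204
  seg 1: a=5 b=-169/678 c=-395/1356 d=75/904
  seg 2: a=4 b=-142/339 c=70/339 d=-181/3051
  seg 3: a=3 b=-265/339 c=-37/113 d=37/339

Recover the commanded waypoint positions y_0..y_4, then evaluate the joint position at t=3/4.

y_0=4 y_1=5 y_2=4 y_3=3 y_4=2
S(3/4) = 128869/28928

y_0 = S_0(0) = a_0 = 4
y_1 = S_1(0) = a_1 = 5
y_2 = S_2(0) = a_2 = 4
y_3 = S_3(0) = a_3 = 3
y_4 = S_3(1) = 2
t_q=3/4 is in segment 0 (τ=3/4); S_0(τ)=128869/28928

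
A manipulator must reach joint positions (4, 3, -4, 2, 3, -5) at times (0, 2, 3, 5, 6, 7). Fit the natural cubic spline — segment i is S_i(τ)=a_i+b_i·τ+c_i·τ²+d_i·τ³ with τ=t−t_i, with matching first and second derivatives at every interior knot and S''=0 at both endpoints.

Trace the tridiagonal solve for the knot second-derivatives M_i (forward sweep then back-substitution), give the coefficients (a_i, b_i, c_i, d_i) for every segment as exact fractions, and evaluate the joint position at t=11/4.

Δ: Δ0=-1/2, Δ1=-7, Δ2=3, Δ3=1, Δ4=-8
row 1: diag=6, rhs=-39; c'=1/6, d'=-13/2
row 2: denom=6−1·1/6=35/6; d'=(60−1·-13/2)/(35/6)=57/5
row 3: denom=6−2·12/35=186/35; d'=(-12−2·57/5)/(186/35)=-203/31
row 4: denom=4−1·35/186=709/186; d'=(-54−1·-203/31)/(709/186)=-8826/709
back: M4=-8826/709
back: M3=-203/31−35/186·-8826/709=-2982/709
back: M2=57/5−12/35·-2982/709=9105/709
back: M1=-13/2−1/6·9105/709=-6126/709
M: M0=0, M1=-6126/709, M2=9105/709, M3=-2982/709, M4=-8826/709, M5=0
seg 0: a=4, c=M0/2=0, d=(M1−M0)/(6·2)=-1021/1418, b=Δ0−h0·(2M0+M1)/6=3375/1418
seg 1: a=3, c=M1/2=-3063/709, d=(M2−M1)/(6·1)=5077/1418, b=Δ1−h1·(2M1+M2)/6=-8877/1418
seg 2: a=-4, c=M2/2=9105/1418, d=(M3−M2)/(6·2)=-4029/2836, b=Δ2−h2·(2M2+M3)/6=-2949/709
seg 3: a=2, c=M3/2=-1491/709, d=(M4−M3)/(6·1)=-974/709, b=Δ3−h3·(2M3+M4)/6=3174/709
seg 4: a=3, c=M4/2=-4413/709, d=(M5−M4)/(6·1)=1471/709, b=Δ4−h4·(2M4+M5)/6=-2730/709
t_q=11/4 → seg 1, τ=3/4; S=3+-8877/1418·τ+-3063/709·τ²+5077/1418·τ³=-237297/90752

  seg 0: a=4 b=3375/1418 c=0 d=-1021/1418
  seg 1: a=3 b=-8877/1418 c=-3063/709 d=5077/1418
  seg 2: a=-4 b=-2949/709 c=9105/1418 d=-4029/2836
  seg 3: a=2 b=3174/709 c=-1491/709 d=-974/709
  seg 4: a=3 b=-2730/709 c=-4413/709 d=1471/709
S(11/4) = -237297/90752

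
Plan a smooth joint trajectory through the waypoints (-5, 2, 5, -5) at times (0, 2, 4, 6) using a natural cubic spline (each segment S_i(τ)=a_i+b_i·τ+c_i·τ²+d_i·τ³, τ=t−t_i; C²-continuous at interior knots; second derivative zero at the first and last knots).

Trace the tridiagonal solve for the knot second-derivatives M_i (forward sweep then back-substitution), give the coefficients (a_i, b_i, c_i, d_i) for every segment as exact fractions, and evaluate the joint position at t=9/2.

Δ: Δ0=7/2, Δ1=3/2, Δ2=-5
row 1: diag=8, rhs=-12; c'=1/4, d'=-3/2
row 2: denom=8−2·1/4=15/2; d'=(-39−2·-3/2)/(15/2)=-24/5
back: M2=-24/5
back: M1=-3/2−1/4·-24/5=-3/10
M: M0=0, M1=-3/10, M2=-24/5, M3=0
seg 0: a=-5, c=M0/2=0, d=(M1−M0)/(6·2)=-1/40, b=Δ0−h0·(2M0+M1)/6=18/5
seg 1: a=2, c=M1/2=-3/20, d=(M2−M1)/(6·2)=-3/8, b=Δ1−h1·(2M1+M2)/6=33/10
seg 2: a=5, c=M2/2=-12/5, d=(M3−M2)/(6·2)=2/5, b=Δ2−h2·(2M2+M3)/6=-9/5
t_q=9/2 → seg 2, τ=1/2; S=5+-9/5·τ+-12/5·τ²+2/5·τ³=71/20

  seg 0: a=-5 b=18/5 c=0 d=-1/40
  seg 1: a=2 b=33/10 c=-3/20 d=-3/8
  seg 2: a=5 b=-9/5 c=-12/5 d=2/5
S(9/2) = 71/20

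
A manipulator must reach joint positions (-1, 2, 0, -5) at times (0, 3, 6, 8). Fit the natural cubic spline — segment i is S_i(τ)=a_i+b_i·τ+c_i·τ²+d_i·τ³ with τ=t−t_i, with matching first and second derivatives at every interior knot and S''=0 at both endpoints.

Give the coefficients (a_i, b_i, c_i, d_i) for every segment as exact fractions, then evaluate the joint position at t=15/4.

  seg 0: a=-1 b=289/222 c=0 d=-67/1998
  seg 1: a=2 b=44/111 c=-67/222 d=-35/1998
  seg 2: a=0 b=-419/222 c=-17/37 d=17/222
S(15/4) = 10041/4736

Δ: Δ0=1, Δ1=-2/3, Δ2=-5/2
row 1: diag=12, rhs=-10; c'=1/4, d'=-5/6
row 2: denom=10−3·1/4=37/4; d'=(-11−3·-5/6)/(37/4)=-34/37
back: M2=-34/37
back: M1=-5/6−1/4·-34/37=-67/111
M: M0=0, M1=-67/111, M2=-34/37, M3=0
seg 0: a=-1, c=M0/2=0, d=(M1−M0)/(6·3)=-67/1998, b=Δ0−h0·(2M0+M1)/6=289/222
seg 1: a=2, c=M1/2=-67/222, d=(M2−M1)/(6·3)=-35/1998, b=Δ1−h1·(2M1+M2)/6=44/111
seg 2: a=0, c=M2/2=-17/37, d=(M3−M2)/(6·2)=17/222, b=Δ2−h2·(2M2+M3)/6=-419/222
t_q=15/4 → seg 1, τ=3/4; S=2+44/111·τ+-67/222·τ²+-35/1998·τ³=10041/4736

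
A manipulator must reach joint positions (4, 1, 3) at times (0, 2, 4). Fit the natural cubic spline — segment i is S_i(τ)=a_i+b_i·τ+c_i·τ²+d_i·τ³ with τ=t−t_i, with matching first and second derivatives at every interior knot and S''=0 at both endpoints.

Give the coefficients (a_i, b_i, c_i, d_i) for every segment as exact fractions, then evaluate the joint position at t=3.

Δ: Δ0=-3/2, Δ1=1
row 1: diag=8, rhs=15; c'=1/4, d'=15/8
back: M1=15/8
M: M0=0, M1=15/8, M2=0
seg 0: a=4, c=M0/2=0, d=(M1−M0)/(6·2)=5/32, b=Δ0−h0·(2M0+M1)/6=-17/8
seg 1: a=1, c=M1/2=15/16, d=(M2−M1)/(6·2)=-5/32, b=Δ1−h1·(2M1+M2)/6=-1/4
t_q=3 → seg 1, τ=1; S=1+-1/4·τ+15/16·τ²+-5/32·τ³=49/32

  seg 0: a=4 b=-17/8 c=0 d=5/32
  seg 1: a=1 b=-1/4 c=15/16 d=-5/32
S(3) = 49/32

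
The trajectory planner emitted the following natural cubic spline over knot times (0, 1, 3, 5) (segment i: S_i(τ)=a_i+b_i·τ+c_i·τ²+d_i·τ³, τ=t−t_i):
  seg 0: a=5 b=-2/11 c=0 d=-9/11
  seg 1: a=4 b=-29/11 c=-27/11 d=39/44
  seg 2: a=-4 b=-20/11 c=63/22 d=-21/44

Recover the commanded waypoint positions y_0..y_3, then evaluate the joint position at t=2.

y_0=5 y_1=4 y_2=-4 y_3=0
S(2) = -9/44

y_0 = S_0(0) = a_0 = 5
y_1 = S_1(0) = a_1 = 4
y_2 = S_2(0) = a_2 = -4
y_3 = S_2(2) = 0
t_q=2 is in segment 1 (τ=1); S_1(τ)=-9/44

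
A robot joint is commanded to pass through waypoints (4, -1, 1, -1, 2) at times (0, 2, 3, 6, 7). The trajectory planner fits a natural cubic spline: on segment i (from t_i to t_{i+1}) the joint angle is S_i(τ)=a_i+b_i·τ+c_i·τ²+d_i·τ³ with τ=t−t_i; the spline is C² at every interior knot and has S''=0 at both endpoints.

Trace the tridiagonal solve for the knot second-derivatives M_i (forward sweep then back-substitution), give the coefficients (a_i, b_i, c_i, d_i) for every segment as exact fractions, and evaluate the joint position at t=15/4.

  seg 0: a=4 b=-89/21 c=0 d=73/168
  seg 1: a=-1 b=41/42 c=73/28 d=-19/12
  seg 2: a=1 b=121/84 c=-15/7 d=121/252
  seg 3: a=-1 b=65/42 c=61/28 d=-61/84
S(15/4) = 1931/1792

Δ: Δ0=-5/2, Δ1=2, Δ2=-2/3, Δ3=3
row 1: diag=6, rhs=27; c'=1/6, d'=9/2
row 2: denom=8−1·1/6=47/6; d'=(-16−1·9/2)/(47/6)=-123/47
row 3: denom=8−3·18/47=322/47; d'=(22−3·-123/47)/(322/47)=61/14
back: M3=61/14
back: M2=-123/47−18/47·61/14=-30/7
back: M1=9/2−1/6·-30/7=73/14
M: M0=0, M1=73/14, M2=-30/7, M3=61/14, M4=0
seg 0: a=4, c=M0/2=0, d=(M1−M0)/(6·2)=73/168, b=Δ0−h0·(2M0+M1)/6=-89/21
seg 1: a=-1, c=M1/2=73/28, d=(M2−M1)/(6·1)=-19/12, b=Δ1−h1·(2M1+M2)/6=41/42
seg 2: a=1, c=M2/2=-15/7, d=(M3−M2)/(6·3)=121/252, b=Δ2−h2·(2M2+M3)/6=121/84
seg 3: a=-1, c=M3/2=61/28, d=(M4−M3)/(6·1)=-61/84, b=Δ3−h3·(2M3+M4)/6=65/42
t_q=15/4 → seg 2, τ=3/4; S=1+121/84·τ+-15/7·τ²+121/252·τ³=1931/1792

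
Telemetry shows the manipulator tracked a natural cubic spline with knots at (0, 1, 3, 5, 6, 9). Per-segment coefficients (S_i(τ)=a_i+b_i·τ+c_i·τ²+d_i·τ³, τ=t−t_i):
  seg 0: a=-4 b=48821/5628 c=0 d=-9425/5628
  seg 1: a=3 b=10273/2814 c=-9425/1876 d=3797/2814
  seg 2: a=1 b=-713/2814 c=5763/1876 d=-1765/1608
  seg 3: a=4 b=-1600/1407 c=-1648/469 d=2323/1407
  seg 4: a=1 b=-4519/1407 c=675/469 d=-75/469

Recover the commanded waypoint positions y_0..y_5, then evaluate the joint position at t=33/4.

y_0=-4 y_1=3 y_2=1 y_3=4 y_4=1 y_5=0
S(33/4) = -22871/30016

y_0 = S_0(0) = a_0 = -4
y_1 = S_1(0) = a_1 = 3
y_2 = S_2(0) = a_2 = 1
y_3 = S_3(0) = a_3 = 4
y_4 = S_4(0) = a_4 = 1
y_5 = S_4(3) = 0
t_q=33/4 is in segment 4 (τ=9/4); S_4(τ)=-22871/30016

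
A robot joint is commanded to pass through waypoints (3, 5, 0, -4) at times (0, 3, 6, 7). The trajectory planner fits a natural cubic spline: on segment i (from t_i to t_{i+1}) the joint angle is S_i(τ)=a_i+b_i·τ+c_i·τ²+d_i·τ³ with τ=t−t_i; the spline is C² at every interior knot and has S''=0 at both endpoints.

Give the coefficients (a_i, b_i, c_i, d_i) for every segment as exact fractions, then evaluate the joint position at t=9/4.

  seg 0: a=3 b=31/29 c=0 d=-35/783
  seg 1: a=5 b=-4/29 c=-35/87 d=-28/783
  seg 2: a=0 b=-102/29 c=-21/29 d=7/29
S(9/4) = 9087/1856

Δ: Δ0=2/3, Δ1=-5/3, Δ2=-4
row 1: diag=12, rhs=-14; c'=1/4, d'=-7/6
row 2: denom=8−3·1/4=29/4; d'=(-14−3·-7/6)/(29/4)=-42/29
back: M2=-42/29
back: M1=-7/6−1/4·-42/29=-70/87
M: M0=0, M1=-70/87, M2=-42/29, M3=0
seg 0: a=3, c=M0/2=0, d=(M1−M0)/(6·3)=-35/783, b=Δ0−h0·(2M0+M1)/6=31/29
seg 1: a=5, c=M1/2=-35/87, d=(M2−M1)/(6·3)=-28/783, b=Δ1−h1·(2M1+M2)/6=-4/29
seg 2: a=0, c=M2/2=-21/29, d=(M3−M2)/(6·1)=7/29, b=Δ2−h2·(2M2+M3)/6=-102/29
t_q=9/4 → seg 0, τ=9/4; S=3+31/29·τ+0·τ²+-35/783·τ³=9087/1856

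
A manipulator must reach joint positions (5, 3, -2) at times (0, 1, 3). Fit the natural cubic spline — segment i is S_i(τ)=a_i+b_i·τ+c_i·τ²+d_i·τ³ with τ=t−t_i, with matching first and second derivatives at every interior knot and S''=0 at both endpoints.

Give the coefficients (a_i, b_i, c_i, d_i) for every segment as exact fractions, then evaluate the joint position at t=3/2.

  seg 0: a=5 b=-23/12 c=0 d=-1/12
  seg 1: a=3 b=-13/6 c=-1/4 d=1/24
S(3/2) = 119/64

Δ: Δ0=-2, Δ1=-5/2
row 1: diag=6, rhs=-3; c'=1/3, d'=-1/2
back: M1=-1/2
M: M0=0, M1=-1/2, M2=0
seg 0: a=5, c=M0/2=0, d=(M1−M0)/(6·1)=-1/12, b=Δ0−h0·(2M0+M1)/6=-23/12
seg 1: a=3, c=M1/2=-1/4, d=(M2−M1)/(6·2)=1/24, b=Δ1−h1·(2M1+M2)/6=-13/6
t_q=3/2 → seg 1, τ=1/2; S=3+-13/6·τ+-1/4·τ²+1/24·τ³=119/64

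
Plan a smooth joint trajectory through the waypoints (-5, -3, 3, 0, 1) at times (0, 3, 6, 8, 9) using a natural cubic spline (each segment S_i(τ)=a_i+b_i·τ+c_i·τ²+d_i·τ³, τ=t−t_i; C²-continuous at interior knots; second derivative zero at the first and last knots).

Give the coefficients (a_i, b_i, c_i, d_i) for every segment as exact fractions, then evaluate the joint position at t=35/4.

  seg 0: a=-5 b=-23/309 c=0 d=229/2781
  seg 1: a=-3 b=664/309 c=229/309 d=-733/2781
  seg 2: a=3 b=-161/309 c=-168/103 d=1411/2472
  seg 3: a=0 b=-121/618 c=739/412 d=-739/1236
S(35/4) = 16081/26368

Δ: Δ0=2/3, Δ1=2, Δ2=-3/2, Δ3=1
row 1: diag=12, rhs=8; c'=1/4, d'=2/3
row 2: denom=10−3·1/4=37/4; d'=(-21−3·2/3)/(37/4)=-92/37
row 3: denom=6−2·8/37=206/37; d'=(15−2·-92/37)/(206/37)=739/206
back: M3=739/206
back: M2=-92/37−8/37·739/206=-336/103
back: M1=2/3−1/4·-336/103=458/309
M: M0=0, M1=458/309, M2=-336/103, M3=739/206, M4=0
seg 0: a=-5, c=M0/2=0, d=(M1−M0)/(6·3)=229/2781, b=Δ0−h0·(2M0+M1)/6=-23/309
seg 1: a=-3, c=M1/2=229/309, d=(M2−M1)/(6·3)=-733/2781, b=Δ1−h1·(2M1+M2)/6=664/309
seg 2: a=3, c=M2/2=-168/103, d=(M3−M2)/(6·2)=1411/2472, b=Δ2−h2·(2M2+M3)/6=-161/309
seg 3: a=0, c=M3/2=739/412, d=(M4−M3)/(6·1)=-739/1236, b=Δ3−h3·(2M3+M4)/6=-121/618
t_q=35/4 → seg 3, τ=3/4; S=0+-121/618·τ+739/412·τ²+-739/1236·τ³=16081/26368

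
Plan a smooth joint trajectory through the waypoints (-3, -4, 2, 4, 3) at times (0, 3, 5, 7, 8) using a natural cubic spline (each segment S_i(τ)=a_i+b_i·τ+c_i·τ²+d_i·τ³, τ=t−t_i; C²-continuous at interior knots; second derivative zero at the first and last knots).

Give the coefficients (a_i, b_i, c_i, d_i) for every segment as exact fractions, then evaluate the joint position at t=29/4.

Δ: Δ0=-1/3, Δ1=3, Δ2=1, Δ3=-1
row 1: diag=10, rhs=20; c'=1/5, d'=2
row 2: denom=8−2·1/5=38/5; d'=(-12−2·2)/(38/5)=-40/19
row 3: denom=6−2·5/19=104/19; d'=(-12−2·-40/19)/(104/19)=-37/26
back: M3=-37/26
back: M2=-40/19−5/19·-37/26=-45/26
back: M1=2−1/5·-45/26=61/26
M: M0=0, M1=61/26, M2=-45/26, M3=-37/26, M4=0
seg 0: a=-3, c=M0/2=0, d=(M1−M0)/(6·3)=61/468, b=Δ0−h0·(2M0+M1)/6=-235/156
seg 1: a=-4, c=M1/2=61/52, d=(M2−M1)/(6·2)=-53/156, b=Δ1−h1·(2M1+M2)/6=157/78
seg 2: a=2, c=M2/2=-45/52, d=(M3−M2)/(6·2)=1/39, b=Δ2−h2·(2M2+M3)/6=205/78
seg 3: a=4, c=M3/2=-37/52, d=(M4−M3)/(6·1)=37/156, b=Δ3−h3·(2M3+M4)/6=-41/78
t_q=29/4 → seg 3, τ=1/4; S=4+-41/78·τ+-37/52·τ²+37/156·τ³=12739/3328

  seg 0: a=-3 b=-235/156 c=0 d=61/468
  seg 1: a=-4 b=157/78 c=61/52 d=-53/156
  seg 2: a=2 b=205/78 c=-45/52 d=1/39
  seg 3: a=4 b=-41/78 c=-37/52 d=37/156
S(29/4) = 12739/3328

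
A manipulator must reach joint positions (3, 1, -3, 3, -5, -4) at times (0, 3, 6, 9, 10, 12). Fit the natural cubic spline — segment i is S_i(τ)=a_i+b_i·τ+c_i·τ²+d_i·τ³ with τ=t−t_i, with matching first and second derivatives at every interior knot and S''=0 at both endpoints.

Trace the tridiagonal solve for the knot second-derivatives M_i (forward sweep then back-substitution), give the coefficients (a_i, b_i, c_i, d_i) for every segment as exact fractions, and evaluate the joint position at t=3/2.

Δ: Δ0=-2/3, Δ1=-4/3, Δ2=2, Δ3=-8, Δ4=1/2
row 1: diag=12, rhs=-4; c'=1/4, d'=-1/3
row 2: denom=12−3·1/4=45/4; d'=(20−3·-1/3)/(45/4)=28/15
row 3: denom=8−3·4/15=36/5; d'=(-60−3·28/15)/(36/5)=-82/9
row 4: denom=6−1·5/36=211/36; d'=(51−1·-82/9)/(211/36)=2164/211
back: M4=2164/211
back: M3=-82/9−5/36·2164/211=-2223/211
back: M2=28/15−4/15·-2223/211=2960/633
back: M1=-1/3−1/4·2960/633=-317/211
M: M0=0, M1=-317/211, M2=2960/633, M3=-2223/211, M4=2164/211, M5=0
seg 0: a=3, c=M0/2=0, d=(M1−M0)/(6·3)=-317/3798, b=Δ0−h0·(2M0+M1)/6=107/1266
seg 1: a=1, c=M1/2=-317/422, d=(M2−M1)/(6·3)=3911/11394, b=Δ1−h1·(2M1+M2)/6=-1373/633
seg 2: a=-3, c=M2/2=1480/633, d=(M3−M2)/(6·3)=-9629/11394, b=Δ2−h2·(2M2+M3)/6=3281/1266
seg 3: a=3, c=M3/2=-2223/422, d=(M4−M3)/(6·1)=4387/1266, b=Δ3−h3·(2M3+M4)/6=-3923/633
seg 4: a=-5, c=M4/2=1082/211, d=(M5−M4)/(6·2)=-541/633, b=Δ4−h4·(2M4+M5)/6=-8023/1266
t_q=3/2 → seg 0, τ=3/2; S=3+107/1266·τ+0·τ²+-317/3798·τ³=9605/3376

  seg 0: a=3 b=107/1266 c=0 d=-317/3798
  seg 1: a=1 b=-1373/633 c=-317/422 d=3911/11394
  seg 2: a=-3 b=3281/1266 c=1480/633 d=-9629/11394
  seg 3: a=3 b=-3923/633 c=-2223/422 d=4387/1266
  seg 4: a=-5 b=-8023/1266 c=1082/211 d=-541/633
S(3/2) = 9605/3376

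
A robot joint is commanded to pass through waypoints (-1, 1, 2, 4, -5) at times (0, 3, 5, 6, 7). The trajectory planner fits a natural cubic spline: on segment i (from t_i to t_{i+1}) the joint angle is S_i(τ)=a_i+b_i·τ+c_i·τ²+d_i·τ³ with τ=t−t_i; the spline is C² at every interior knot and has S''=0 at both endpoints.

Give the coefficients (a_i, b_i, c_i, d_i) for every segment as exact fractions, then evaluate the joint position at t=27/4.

  seg 0: a=-1 b=1537/1284 c=0 d=-227/3852
  seg 1: a=1 b=-253/642 c=-227/428 d=1255/2568
  seg 2: a=2 b=1075/321 c=257/107 d=-1204/321
  seg 3: a=4 b=-995/321 c=-947/107 d=947/321
S(27/4) = -14097/6848

Δ: Δ0=2/3, Δ1=1/2, Δ2=2, Δ3=-9
row 1: diag=10, rhs=-1; c'=1/5, d'=-1/10
row 2: denom=6−2·1/5=28/5; d'=(9−2·-1/10)/(28/5)=23/14
row 3: denom=4−1·5/28=107/28; d'=(-66−1·23/14)/(107/28)=-1894/107
back: M3=-1894/107
back: M2=23/14−5/28·-1894/107=514/107
back: M1=-1/10−1/5·514/107=-227/214
M: M0=0, M1=-227/214, M2=514/107, M3=-1894/107, M4=0
seg 0: a=-1, c=M0/2=0, d=(M1−M0)/(6·3)=-227/3852, b=Δ0−h0·(2M0+M1)/6=1537/1284
seg 1: a=1, c=M1/2=-227/428, d=(M2−M1)/(6·2)=1255/2568, b=Δ1−h1·(2M1+M2)/6=-253/642
seg 2: a=2, c=M2/2=257/107, d=(M3−M2)/(6·1)=-1204/321, b=Δ2−h2·(2M2+M3)/6=1075/321
seg 3: a=4, c=M3/2=-947/107, d=(M4−M3)/(6·1)=947/321, b=Δ3−h3·(2M3+M4)/6=-995/321
t_q=27/4 → seg 3, τ=3/4; S=4+-995/321·τ+-947/107·τ²+947/321·τ³=-14097/6848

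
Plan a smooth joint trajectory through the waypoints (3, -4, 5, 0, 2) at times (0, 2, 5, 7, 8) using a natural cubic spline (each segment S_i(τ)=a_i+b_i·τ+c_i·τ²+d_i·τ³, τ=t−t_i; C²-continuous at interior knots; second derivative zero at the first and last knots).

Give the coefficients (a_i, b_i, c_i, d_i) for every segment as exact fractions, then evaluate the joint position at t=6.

  seg 0: a=3 b=-2751/506 c=0 d=245/506
  seg 1: a=-4 b=189/506 c=735/253 d=-1027/1518
  seg 2: a=5 b=-117/253 c=-1611/506 d=2191/2024
  seg 3: a=0 b=-105/506 c=3351/1012 d=-1117/1012
S(6) = 4931/2024

Δ: Δ0=-7/2, Δ1=3, Δ2=-5/2, Δ3=2
row 1: diag=10, rhs=39; c'=3/10, d'=39/10
row 2: denom=10−3·3/10=91/10; d'=(-33−3·39/10)/(91/10)=-447/91
row 3: denom=6−2·20/91=506/91; d'=(27−2·-447/91)/(506/91)=3351/506
back: M3=3351/506
back: M2=-447/91−20/91·3351/506=-1611/253
back: M1=39/10−3/10·-1611/253=1470/253
M: M0=0, M1=1470/253, M2=-1611/253, M3=3351/506, M4=0
seg 0: a=3, c=M0/2=0, d=(M1−M0)/(6·2)=245/506, b=Δ0−h0·(2M0+M1)/6=-2751/506
seg 1: a=-4, c=M1/2=735/253, d=(M2−M1)/(6·3)=-1027/1518, b=Δ1−h1·(2M1+M2)/6=189/506
seg 2: a=5, c=M2/2=-1611/506, d=(M3−M2)/(6·2)=2191/2024, b=Δ2−h2·(2M2+M3)/6=-117/253
seg 3: a=0, c=M3/2=3351/1012, d=(M4−M3)/(6·1)=-1117/1012, b=Δ3−h3·(2M3+M4)/6=-105/506
t_q=6 → seg 2, τ=1; S=5+-117/253·τ+-1611/506·τ²+2191/2024·τ³=4931/2024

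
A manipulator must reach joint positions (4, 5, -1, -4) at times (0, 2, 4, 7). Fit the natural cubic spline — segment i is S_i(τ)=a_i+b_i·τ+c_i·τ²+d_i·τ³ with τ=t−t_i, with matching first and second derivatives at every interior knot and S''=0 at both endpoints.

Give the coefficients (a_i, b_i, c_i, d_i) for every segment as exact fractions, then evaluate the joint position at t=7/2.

  seg 0: a=4 b=29/19 c=0 d=-39/152
  seg 1: a=5 b=-59/38 c=-117/76 d=31/76
  seg 2: a=-1 b=-107/38 c=69/76 d=-23/228
S(7/2) = 355/608

Δ: Δ0=1/2, Δ1=-3, Δ2=-1
row 1: diag=8, rhs=-21; c'=1/4, d'=-21/8
row 2: denom=10−2·1/4=19/2; d'=(12−2·-21/8)/(19/2)=69/38
back: M2=69/38
back: M1=-21/8−1/4·69/38=-117/38
M: M0=0, M1=-117/38, M2=69/38, M3=0
seg 0: a=4, c=M0/2=0, d=(M1−M0)/(6·2)=-39/152, b=Δ0−h0·(2M0+M1)/6=29/19
seg 1: a=5, c=M1/2=-117/76, d=(M2−M1)/(6·2)=31/76, b=Δ1−h1·(2M1+M2)/6=-59/38
seg 2: a=-1, c=M2/2=69/76, d=(M3−M2)/(6·3)=-23/228, b=Δ2−h2·(2M2+M3)/6=-107/38
t_q=7/2 → seg 1, τ=3/2; S=5+-59/38·τ+-117/76·τ²+31/76·τ³=355/608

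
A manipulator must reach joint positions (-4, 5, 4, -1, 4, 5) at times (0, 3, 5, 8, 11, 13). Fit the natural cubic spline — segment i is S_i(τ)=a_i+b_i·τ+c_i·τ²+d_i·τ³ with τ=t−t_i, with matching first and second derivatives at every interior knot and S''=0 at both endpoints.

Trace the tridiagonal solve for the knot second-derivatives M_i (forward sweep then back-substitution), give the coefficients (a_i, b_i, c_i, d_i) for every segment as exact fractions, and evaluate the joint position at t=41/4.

  seg 0: a=-4 b=2141/542 c=0 d=-515/4878
  seg 1: a=5 b=298/271 c=-515/542 d=163/2168
  seg 2: a=4 b=-975/542 c=-541/1084 d=5299/29268
  seg 3: a=-1 b=103/1084 c=919/813 d=-5917/29268
  seg 4: a=4 b=769/542 c=-747/1084 d=249/2168
S(41/4) = 182705/69376

Δ: Δ0=3, Δ1=-1/2, Δ2=-5/3, Δ3=5/3, Δ4=1/2
row 1: diag=10, rhs=-21; c'=1/5, d'=-21/10
row 2: denom=10−2·1/5=48/5; d'=(-7−2·-21/10)/(48/5)=-7/24
row 3: denom=12−3·5/16=177/16; d'=(20−3·-7/24)/(177/16)=334/177
row 4: denom=10−3·16/59=542/59; d'=(-7−3·334/177)/(542/59)=-747/542
back: M4=-747/542
back: M3=334/177−16/59·-747/542=1838/813
back: M2=-7/24−5/16·1838/813=-541/542
back: M1=-21/10−1/5·-541/542=-515/271
M: M0=0, M1=-515/271, M2=-541/542, M3=1838/813, M4=-747/542, M5=0
seg 0: a=-4, c=M0/2=0, d=(M1−M0)/(6·3)=-515/4878, b=Δ0−h0·(2M0+M1)/6=2141/542
seg 1: a=5, c=M1/2=-515/542, d=(M2−M1)/(6·2)=163/2168, b=Δ1−h1·(2M1+M2)/6=298/271
seg 2: a=4, c=M2/2=-541/1084, d=(M3−M2)/(6·3)=5299/29268, b=Δ2−h2·(2M2+M3)/6=-975/542
seg 3: a=-1, c=M3/2=919/813, d=(M4−M3)/(6·3)=-5917/29268, b=Δ3−h3·(2M3+M4)/6=103/1084
seg 4: a=4, c=M4/2=-747/1084, d=(M5−M4)/(6·2)=249/2168, b=Δ4−h4·(2M4+M5)/6=769/542
t_q=41/4 → seg 3, τ=9/4; S=-1+103/1084·τ+919/813·τ²+-5917/29268·τ³=182705/69376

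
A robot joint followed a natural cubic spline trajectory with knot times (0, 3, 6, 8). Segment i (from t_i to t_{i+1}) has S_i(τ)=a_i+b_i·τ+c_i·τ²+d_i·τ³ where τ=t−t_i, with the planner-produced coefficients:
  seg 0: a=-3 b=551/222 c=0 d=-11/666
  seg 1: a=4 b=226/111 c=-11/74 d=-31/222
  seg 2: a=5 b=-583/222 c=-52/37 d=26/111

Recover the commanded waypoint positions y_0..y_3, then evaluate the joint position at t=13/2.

y_0=-3 y_1=4 y_2=5 y_3=-4
S(13/2) = 249/74

y_0 = S_0(0) = a_0 = -3
y_1 = S_1(0) = a_1 = 4
y_2 = S_2(0) = a_2 = 5
y_3 = S_2(2) = -4
t_q=13/2 is in segment 2 (τ=1/2); S_2(τ)=249/74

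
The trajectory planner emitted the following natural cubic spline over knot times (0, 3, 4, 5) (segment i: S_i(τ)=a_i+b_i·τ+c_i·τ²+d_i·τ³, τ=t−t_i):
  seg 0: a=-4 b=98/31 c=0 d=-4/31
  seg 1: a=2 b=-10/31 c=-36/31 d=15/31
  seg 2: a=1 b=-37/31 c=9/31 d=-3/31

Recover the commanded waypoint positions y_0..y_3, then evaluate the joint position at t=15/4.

y_0=-4 y_1=2 y_2=1 y_3=0
S(15/4) = 2597/1984

y_0 = S_0(0) = a_0 = -4
y_1 = S_1(0) = a_1 = 2
y_2 = S_2(0) = a_2 = 1
y_3 = S_2(1) = 0
t_q=15/4 is in segment 1 (τ=3/4); S_1(τ)=2597/1984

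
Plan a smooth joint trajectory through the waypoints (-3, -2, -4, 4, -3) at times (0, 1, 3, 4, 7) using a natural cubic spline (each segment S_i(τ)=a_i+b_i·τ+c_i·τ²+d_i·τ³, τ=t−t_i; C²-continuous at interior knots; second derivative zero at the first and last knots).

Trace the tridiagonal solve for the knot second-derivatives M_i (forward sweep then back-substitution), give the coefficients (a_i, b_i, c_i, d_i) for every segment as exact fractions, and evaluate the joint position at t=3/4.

Δ: Δ0=1, Δ1=-1, Δ2=8, Δ3=-7/3
row 1: diag=6, rhs=-12; c'=1/3, d'=-2
row 2: denom=6−2·1/3=16/3; d'=(54−2·-2)/(16/3)=87/8
row 3: denom=8−1·3/16=125/16; d'=(-62−1·87/8)/(125/16)=-1166/125
back: M3=-1166/125
back: M2=87/8−3/16·-1166/125=1578/125
back: M1=-2−1/3·1578/125=-776/125
M: M0=0, M1=-776/125, M2=1578/125, M3=-1166/125, M4=0
seg 0: a=-3, c=M0/2=0, d=(M1−M0)/(6·1)=-388/375, b=Δ0−h0·(2M0+M1)/6=763/375
seg 1: a=-2, c=M1/2=-388/125, d=(M2−M1)/(6·2)=1177/750, b=Δ1−h1·(2M1+M2)/6=-401/375
seg 2: a=-4, c=M2/2=789/125, d=(M3−M2)/(6·1)=-1372/375, b=Δ2−h2·(2M2+M3)/6=401/75
seg 3: a=4, c=M3/2=-583/125, d=(M4−M3)/(6·3)=583/1125, b=Δ3−h3·(2M3+M4)/6=2623/375
t_q=3/4 → seg 0, τ=3/4; S=-3+763/375·τ+0·τ²+-388/375·τ³=-3821/2000

  seg 0: a=-3 b=763/375 c=0 d=-388/375
  seg 1: a=-2 b=-401/375 c=-388/125 d=1177/750
  seg 2: a=-4 b=401/75 c=789/125 d=-1372/375
  seg 3: a=4 b=2623/375 c=-583/125 d=583/1125
S(3/4) = -3821/2000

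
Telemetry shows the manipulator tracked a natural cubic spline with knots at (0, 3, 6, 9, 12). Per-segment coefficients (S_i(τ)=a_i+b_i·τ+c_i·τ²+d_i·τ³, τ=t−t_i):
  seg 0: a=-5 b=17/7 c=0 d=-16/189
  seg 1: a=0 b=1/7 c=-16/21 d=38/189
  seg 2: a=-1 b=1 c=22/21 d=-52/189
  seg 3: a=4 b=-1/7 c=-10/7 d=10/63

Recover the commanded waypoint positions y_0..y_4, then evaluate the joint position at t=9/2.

y_0=-5 y_1=0 y_2=-1 y_3=4 y_4=-5
S(9/2) = -23/28

y_0 = S_0(0) = a_0 = -5
y_1 = S_1(0) = a_1 = 0
y_2 = S_2(0) = a_2 = -1
y_3 = S_3(0) = a_3 = 4
y_4 = S_3(3) = -5
t_q=9/2 is in segment 1 (τ=3/2); S_1(τ)=-23/28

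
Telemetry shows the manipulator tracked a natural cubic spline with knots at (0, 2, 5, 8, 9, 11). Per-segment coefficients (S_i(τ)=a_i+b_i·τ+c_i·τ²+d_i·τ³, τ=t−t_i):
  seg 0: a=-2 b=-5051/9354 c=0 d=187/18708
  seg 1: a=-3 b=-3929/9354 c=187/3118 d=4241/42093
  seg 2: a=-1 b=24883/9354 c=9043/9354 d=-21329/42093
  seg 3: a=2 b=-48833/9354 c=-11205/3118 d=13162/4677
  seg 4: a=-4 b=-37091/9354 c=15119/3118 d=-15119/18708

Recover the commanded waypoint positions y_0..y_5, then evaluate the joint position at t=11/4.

y_0=-2 y_1=-3 y_2=-1 y_3=2 y_4=-4 y_5=1
S(11/4) = -323153/99776

y_0 = S_0(0) = a_0 = -2
y_1 = S_1(0) = a_1 = -3
y_2 = S_2(0) = a_2 = -1
y_3 = S_3(0) = a_3 = 2
y_4 = S_4(0) = a_4 = -4
y_5 = S_4(2) = 1
t_q=11/4 is in segment 1 (τ=3/4); S_1(τ)=-323153/99776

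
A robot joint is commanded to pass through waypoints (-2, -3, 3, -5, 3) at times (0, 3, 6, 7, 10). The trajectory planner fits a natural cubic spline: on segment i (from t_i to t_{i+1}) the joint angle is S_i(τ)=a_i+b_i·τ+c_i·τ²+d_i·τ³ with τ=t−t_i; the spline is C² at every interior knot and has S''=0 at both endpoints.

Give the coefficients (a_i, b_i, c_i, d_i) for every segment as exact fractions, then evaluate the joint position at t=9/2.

  seg 0: a=-2 b=-165/76 c=0 d=419/2052
  seg 1: a=-3 b=127/38 c=419/228 d=-521/684
  seg 2: a=3 b=-471/76 c=-286/57 d=733/228
  seg 3: a=-5 b=-751/114 c=1055/228 d=-1055/2052
S(9/2) = 2175/608

Δ: Δ0=-1/3, Δ1=2, Δ2=-8, Δ3=8/3
row 1: diag=12, rhs=14; c'=1/4, d'=7/6
row 2: denom=8−3·1/4=29/4; d'=(-60−3·7/6)/(29/4)=-254/29
row 3: denom=8−1·4/29=228/29; d'=(64−1·-254/29)/(228/29)=1055/114
back: M3=1055/114
back: M2=-254/29−4/29·1055/114=-572/57
back: M1=7/6−1/4·-572/57=419/114
M: M0=0, M1=419/114, M2=-572/57, M3=1055/114, M4=0
seg 0: a=-2, c=M0/2=0, d=(M1−M0)/(6·3)=419/2052, b=Δ0−h0·(2M0+M1)/6=-165/76
seg 1: a=-3, c=M1/2=419/228, d=(M2−M1)/(6·3)=-521/684, b=Δ1−h1·(2M1+M2)/6=127/38
seg 2: a=3, c=M2/2=-286/57, d=(M3−M2)/(6·1)=733/228, b=Δ2−h2·(2M2+M3)/6=-471/76
seg 3: a=-5, c=M3/2=1055/228, d=(M4−M3)/(6·3)=-1055/2052, b=Δ3−h3·(2M3+M4)/6=-751/114
t_q=9/2 → seg 1, τ=3/2; S=-3+127/38·τ+419/228·τ²+-521/684·τ³=2175/608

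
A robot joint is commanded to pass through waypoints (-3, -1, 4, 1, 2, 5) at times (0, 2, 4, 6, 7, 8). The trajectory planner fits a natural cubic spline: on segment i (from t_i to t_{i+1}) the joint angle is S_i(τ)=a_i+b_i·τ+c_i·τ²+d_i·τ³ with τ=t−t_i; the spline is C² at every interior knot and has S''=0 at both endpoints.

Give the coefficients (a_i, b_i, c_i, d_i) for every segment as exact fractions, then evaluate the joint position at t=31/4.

Δ: Δ0=1, Δ1=5/2, Δ2=-3/2, Δ3=1, Δ4=3
row 1: diag=8, rhs=9; c'=1/4, d'=9/8
row 2: denom=8−2·1/4=15/2; d'=(-24−2·9/8)/(15/2)=-7/2
row 3: denom=6−2·4/15=82/15; d'=(15−2·-7/2)/(82/15)=165/41
row 4: denom=4−1·15/82=313/82; d'=(12−1·165/41)/(313/82)=654/313
back: M4=654/313
back: M3=165/41−15/82·654/313=1140/313
back: M2=-7/2−4/15·1140/313=-2799/626
back: M1=9/8−1/4·-2799/626=702/313
M: M0=0, M1=702/313, M2=-2799/626, M3=1140/313, M4=654/313, M5=0
seg 0: a=-3, c=M0/2=0, d=(M1−M0)/(6·2)=117/626, b=Δ0−h0·(2M0+M1)/6=79/313
seg 1: a=-1, c=M1/2=351/313, d=(M2−M1)/(6·2)=-1401/2504, b=Δ1−h1·(2M1+M2)/6=781/313
seg 2: a=4, c=M2/2=-2799/1252, d=(M3−M2)/(6·2)=1693/2504, b=Δ2−h2·(2M2+M3)/6=167/626
seg 3: a=1, c=M3/2=570/313, d=(M4−M3)/(6·1)=-81/313, b=Δ3−h3·(2M3+M4)/6=-176/313
seg 4: a=2, c=M4/2=327/313, d=(M5−M4)/(6·1)=-109/313, b=Δ4−h4·(2M4+M5)/6=721/313
t_q=31/4 → seg 4, τ=3/4; S=2+721/313·τ+327/313·τ²+-109/313·τ³=83501/20032

  seg 0: a=-3 b=79/313 c=0 d=117/626
  seg 1: a=-1 b=781/313 c=351/313 d=-1401/2504
  seg 2: a=4 b=167/626 c=-2799/1252 d=1693/2504
  seg 3: a=1 b=-176/313 c=570/313 d=-81/313
  seg 4: a=2 b=721/313 c=327/313 d=-109/313
S(31/4) = 83501/20032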